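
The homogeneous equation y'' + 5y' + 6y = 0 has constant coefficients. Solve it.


Characteristic equation: r² + 5r + 6 = 0.
Factor: (r + 3)(r + 2) = 0 ⇒ r = -3, -2 (distinct real).
General solution: y = C₁e^(-3x) + C₂e^(-2x).


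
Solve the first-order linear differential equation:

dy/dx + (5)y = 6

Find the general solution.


P(x) = 5, Q(x) = 6; integrating factor μ = e^(5x).
(μ y)' = 6e^(5x) ⇒ μ y = (6/5)e^(5x) + C.
Divide by μ: y = 6/5 + Ce^(-5x).


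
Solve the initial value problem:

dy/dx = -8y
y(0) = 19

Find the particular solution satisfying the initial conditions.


General solution of y' = -8y is y = Ce^(-8x).
Apply y(0) = 19: C = 19.
Particular solution: y = 19e^(-8x).


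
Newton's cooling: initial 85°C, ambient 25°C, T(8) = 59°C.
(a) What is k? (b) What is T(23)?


Newton's law: T(t) = T_a + (T₀ - T_a)e^(-kt).
(a) Use T(8) = 59: (59 - 25)/(85 - 25) = e^(-k·8), so k = -ln(0.567)/8 ≈ 0.0710.
(b) Apply k to t = 23: T(23) = 25 + (60)e^(-1.633) ≈ 36.7°C.


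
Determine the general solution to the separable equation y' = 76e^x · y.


Separate variables: dy/y = 76e^x dx.
Integrate: ln|y| = 76e^x + C₀.
Exponentiate: y = Ce^(76e^x).


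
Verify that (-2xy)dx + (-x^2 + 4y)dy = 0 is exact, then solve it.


Check exactness: ∂M/∂y = -2x and ∂N/∂x = -2x; equal, so the equation is exact.
Integrate M with respect to x (treating y as constant): ∫M dx = -x^2y + h(y).
Differentiate w.r.t. y and set equal to N: the x-dependent terms already match, leaving h'(y) = 4y. Integrate: h(y) = 2y^2.
So F(x,y) = -x^2y + 2y^2.
General solution: -x^2y + 2y^2 = C.


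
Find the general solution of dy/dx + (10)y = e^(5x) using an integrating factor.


P(x) = 10 ⇒ μ = e^(10x).
(μ y)' = e^(15x) ⇒ μ y = e^(15x)/15 + C.
Divide by μ: y = (1/15)e^(5x) + Ce^(-10x).


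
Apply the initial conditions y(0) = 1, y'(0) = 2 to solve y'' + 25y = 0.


Characteristic roots of r² + 25 = 0 are ±5i, so y = C₁cos(5x) + C₂sin(5x).
Apply y(0) = 1: C₁ = 1. Differentiate and apply y'(0) = 2: 5·C₂ = 2, so C₂ = 2/5.
Particular solution: y = cos(5x) + (2/5)sin(5x).


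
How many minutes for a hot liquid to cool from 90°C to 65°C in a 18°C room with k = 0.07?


From T(t) = T_a + (T₀ - T_a)e^(-kt), set T(t) = 65:
(65 - 18) / (90 - 18) = e^(-0.07t), so t = -ln(0.653)/0.07 ≈ 6.1 minutes.


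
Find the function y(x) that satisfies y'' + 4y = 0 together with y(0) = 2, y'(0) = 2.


Characteristic roots of r² + 4 = 0 are ±2i, so y = C₁cos(2x) + C₂sin(2x).
Apply y(0) = 2: C₁ = 2. Differentiate and apply y'(0) = 2: 2·C₂ = 2, so C₂ = 1.
Particular solution: y = 2cos(2x) + sin(2x).


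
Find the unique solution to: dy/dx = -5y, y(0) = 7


General solution of y' = -5y is y = Ce^(-5x).
Apply y(0) = 7: C = 7.
Particular solution: y = 7e^(-5x).


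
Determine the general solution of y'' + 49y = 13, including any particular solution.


Homogeneous part: r² + 49 = 0 ⇒ r = ±7i, so y_h = C₁cos(7x) + C₂sin(7x).
Try constant y_p = A; plug in: 49A = 13 ⇒ A = 13/49.
General solution: y = C₁cos(7x) + C₂sin(7x) + 13/49.


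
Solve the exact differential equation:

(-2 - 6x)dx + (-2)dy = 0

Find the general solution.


Check exactness: ∂M/∂y = 0 and ∂N/∂x = 0; equal, so the equation is exact.
Integrate M with respect to x (treating y as constant): ∫M dx = -2x - 3x^2 + h(y).
Differentiate w.r.t. y and set equal to N: the x-dependent terms already match, leaving h'(y) = -2. Integrate: h(y) = -2y.
So F(x,y) = -2x - 3x^2 - 2y.
General solution: -2x - 3x^2 - 2y = C.


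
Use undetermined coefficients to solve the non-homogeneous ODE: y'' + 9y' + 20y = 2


Characteristic roots of r² + 9r + 20 = 0 are -5, -4.
y_h = C₁e^(-5x) + C₂e^(-4x).
Constant forcing; try y_p = A. Then 20A = 2 ⇒ A = 1/10.
General solution: y = C₁e^(-5x) + C₂e^(-4x) + 1/10.


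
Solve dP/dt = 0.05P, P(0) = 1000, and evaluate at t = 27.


The ODE dP/dt = 0.05P has solution P(t) = P(0)e^(0.05t).
Substitute P(0) = 1000 and t = 27: P(27) = 1000 e^(1.35) ≈ 3857.


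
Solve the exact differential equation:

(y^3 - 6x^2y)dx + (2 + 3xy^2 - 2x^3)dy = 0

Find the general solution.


Check exactness: ∂M/∂y = 3y^2 - 6x^2 and ∂N/∂x = 3y^2 - 6x^2; equal, so the equation is exact.
Integrate M with respect to x (treating y as constant): ∫M dx = xy^3 - 2x^3y + h(y).
Differentiate w.r.t. y and set equal to N: the x-dependent terms already match, leaving h'(y) = 2. Integrate: h(y) = 2y.
So F(x,y) = 2y + xy^3 - 2x^3y.
General solution: 2y + xy^3 - 2x^3y = C.


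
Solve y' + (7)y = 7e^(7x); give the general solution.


P(x) = 7 ⇒ μ = e^(7x).
(μ y)' = 7e^(14x) ⇒ μ y = (7/14)e^(14x) + C.
Divide by μ: y = (1/2)e^(7x) + Ce^(-7x).


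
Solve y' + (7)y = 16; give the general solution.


P(x) = 7, Q(x) = 16; integrating factor μ = e^(7x).
(μ y)' = 16e^(7x) ⇒ μ y = (16/7)e^(7x) + C.
Divide by μ: y = 16/7 + Ce^(-7x).


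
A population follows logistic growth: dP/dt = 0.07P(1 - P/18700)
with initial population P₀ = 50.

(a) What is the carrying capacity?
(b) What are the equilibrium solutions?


Logistic ODE dP/dt = 0.07P(1 - P/18700) has equilibria where dP/dt = 0, i.e. P = 0 or P = 18700.
The coefficient (1 - P/K) = 0 when P = K, identifying K = 18700 as the carrying capacity.
(a) K = 18700; (b) equilibria P = 0 and P = 18700.


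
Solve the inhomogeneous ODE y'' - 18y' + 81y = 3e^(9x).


Characteristic polynomial (r - 9)² = 0; repeated root r = 9.
y_h = (C₁ + C₂x)e^(9x). Forcing matches the repeated root (resonance), so try y_p = Ax² e^(9x).
Substitute and solve for A: 2A = 3, so A = 3/2.
General solution: y = (C₁ + C₂x + (3/2)x²)e^(9x).


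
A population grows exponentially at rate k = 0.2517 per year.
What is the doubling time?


Exponential growth: P(t) = P₀ e^(0.2517t). Set P(t)/P₀ = 2: e^(0.2517t) = 2.
Solve: t = ln(2)/0.2517 ≈ 2.75 years.


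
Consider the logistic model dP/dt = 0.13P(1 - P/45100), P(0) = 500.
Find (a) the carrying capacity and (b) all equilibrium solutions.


Logistic ODE dP/dt = 0.13P(1 - P/45100) has equilibria where dP/dt = 0, i.e. P = 0 or P = 45100.
The coefficient (1 - P/K) = 0 when P = K, identifying K = 45100 as the carrying capacity.
(a) K = 45100; (b) equilibria P = 0 and P = 45100.


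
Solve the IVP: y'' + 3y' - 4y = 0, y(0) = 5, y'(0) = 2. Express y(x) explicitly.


Characteristic roots of r² + 3r - 4 = 0 are 1, -4.
General solution y = c₁ e^(x) + c₂ e^(-4x).
Apply y(0) = 5: c₁ + c₂ = 5. Apply y'(0) = 2: 1 c₁ - 4 c₂ = 2.
Solve: c₁ = 22/5, c₂ = 3/5.
Particular solution: y = (22/5)e^(x) + (3/5)e^(-4x).


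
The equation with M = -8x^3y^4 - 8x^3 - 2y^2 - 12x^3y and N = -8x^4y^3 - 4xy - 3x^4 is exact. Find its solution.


Check exactness: ∂M/∂y = -32x^3y^3 - 4y - 12x^3 and ∂N/∂x = -32x^3y^3 - 4y - 12x^3; equal, so the equation is exact.
Integrate M with respect to x (treating y as constant): ∫M dx = -2x^4y^4 - 2x^4 - 2xy^2 - 3x^4y + h(y).
Differentiate w.r.t. y and set equal to N: all terms match, so h'(y) = 0 and h is a constant absorbed into C.
General solution: -2x^4y^4 - 2x^4 - 2xy^2 - 3x^4y = C.


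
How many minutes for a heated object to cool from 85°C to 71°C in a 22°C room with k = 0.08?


From T(t) = T_a + (T₀ - T_a)e^(-kt), set T(t) = 71:
(71 - 22) / (85 - 22) = e^(-0.08t), so t = -ln(0.778)/0.08 ≈ 3.1 minutes.


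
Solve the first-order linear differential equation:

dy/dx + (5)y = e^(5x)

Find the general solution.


P(x) = 5 ⇒ μ = e^(5x).
(μ y)' = e^(10x) ⇒ μ y = e^(10x)/10 + C.
Divide by μ: y = (1/10)e^(5x) + Ce^(-5x).


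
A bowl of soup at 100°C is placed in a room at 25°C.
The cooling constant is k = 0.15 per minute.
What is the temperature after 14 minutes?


Newton's law: dT/dt = -k(T - T_a) has solution T(t) = T_a + (T₀ - T_a)e^(-kt).
Plug in T_a = 25, T₀ = 100, k = 0.15, t = 14: T(14) = 25 + (75)e^(-2.10) ≈ 34.2°C.


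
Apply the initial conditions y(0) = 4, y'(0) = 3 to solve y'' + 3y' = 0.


Characteristic roots of r² + 3r = 0 are -3, 0.
General solution y = c₁ e^(-3x) + c₂.
Apply y(0) = 4: c₁ + c₂ = 4. Apply y'(0) = 3: -3 c₁ + 0 c₂ = 3.
Solve: c₁ = -1, c₂ = 5.
Particular solution: y = -e^(-3x) + 5.


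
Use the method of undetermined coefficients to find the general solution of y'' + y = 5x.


Homogeneous: r² + 1 = 0 ⇒ r = ±1i, y_h = C₁cos(x) + C₂sin(x).
Polynomial forcing; try y_p = Ax + B. Then y_p'' + 1 y_p = 1(Ax + B) = 5x, so B = 0 and A = 5.
General solution: y = C₁cos(x) + C₂sin(x) + 5x.


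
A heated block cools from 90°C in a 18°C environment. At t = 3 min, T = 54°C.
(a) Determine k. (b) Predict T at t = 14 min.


Newton's law: T(t) = T_a + (T₀ - T_a)e^(-kt).
(a) Use T(3) = 54: (54 - 18)/(90 - 18) = e^(-k·3), so k = -ln(0.500)/3 ≈ 0.2310.
(b) Apply k to t = 14: T(14) = 18 + (72)e^(-3.235) ≈ 20.8°C.


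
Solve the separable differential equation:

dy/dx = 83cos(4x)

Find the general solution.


g(y) = 1, so integrate directly: y = ∫ 83cos(4x) dx = (83/4)sin(4x) + C.


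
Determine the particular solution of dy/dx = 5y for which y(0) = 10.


General solution of y' = 5y is y = Ce^(5x).
Apply y(0) = 10: C = 10.
Particular solution: y = 10e^(5x).


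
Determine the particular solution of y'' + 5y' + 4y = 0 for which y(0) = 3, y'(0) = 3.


Characteristic roots of r² + 5r + 4 = 0 are -1, -4.
General solution y = c₁ e^(-x) + c₂ e^(-4x).
Apply y(0) = 3: c₁ + c₂ = 3. Apply y'(0) = 3: -1 c₁ - 4 c₂ = 3.
Solve: c₁ = 5, c₂ = -2.
Particular solution: y = 5e^(-x) - 2e^(-4x).


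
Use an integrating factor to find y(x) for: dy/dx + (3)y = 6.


P(x) = 3, Q(x) = 6; integrating factor μ = e^(3x).
(μ y)' = 6e^(3x) ⇒ μ y = 2e^(3x) + C.
Divide by μ: y = 2 + Ce^(-3x).


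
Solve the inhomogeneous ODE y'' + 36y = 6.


Homogeneous part: r² + 36 = 0 ⇒ r = ±6i, so y_h = C₁cos(6x) + C₂sin(6x).
Try constant y_p = A; plug in: 36A = 6 ⇒ A = 1/6.
General solution: y = C₁cos(6x) + C₂sin(6x) + 1/6.


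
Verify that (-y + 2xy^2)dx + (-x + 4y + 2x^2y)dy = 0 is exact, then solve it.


Check exactness: ∂M/∂y = -1 + 4xy and ∂N/∂x = -1 + 4xy; equal, so the equation is exact.
Integrate M with respect to x (treating y as constant): ∫M dx = -xy + x^2y^2 + h(y).
Differentiate w.r.t. y and set equal to N: the x-dependent terms already match, leaving h'(y) = 4y. Integrate: h(y) = 2y^2.
So F(x,y) = -xy + 2y^2 + x^2y^2.
General solution: -xy + 2y^2 + x^2y^2 = C.


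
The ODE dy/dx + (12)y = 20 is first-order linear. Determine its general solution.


P(x) = 12, Q(x) = 20; integrating factor μ = e^(12x).
(μ y)' = 20e^(12x) ⇒ μ y = (5/3)e^(12x) + C.
Divide by μ: y = 5/3 + Ce^(-12x).


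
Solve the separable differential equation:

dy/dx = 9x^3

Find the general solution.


Integrate both sides with respect to x: y = ∫ 9x^3 dx = (9/4)x^4 + C.


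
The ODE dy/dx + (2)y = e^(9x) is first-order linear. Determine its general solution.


P(x) = 2 ⇒ μ = e^(2x).
(μ y)' = e^(11x) ⇒ μ y = e^(11x)/11 + C.
Divide by μ: y = (1/11)e^(9x) + Ce^(-2x).


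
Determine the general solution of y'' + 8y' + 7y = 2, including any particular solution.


Characteristic roots of r² + 8r + 7 = 0 are -7, -1.
y_h = C₁e^(-7x) + C₂e^(-x).
Constant forcing; try y_p = A. Then 7A = 2 ⇒ A = 2/7.
General solution: y = C₁e^(-7x) + C₂e^(-x) + 2/7.


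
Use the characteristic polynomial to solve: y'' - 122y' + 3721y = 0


Characteristic equation: r² - 122r + 3721 = 0, i.e. (r - 61)² = 0.
Repeated root r = 61; include an x factor for the second linearly independent solution.
General solution: y = (C₁ + C₂x)e^(61x).


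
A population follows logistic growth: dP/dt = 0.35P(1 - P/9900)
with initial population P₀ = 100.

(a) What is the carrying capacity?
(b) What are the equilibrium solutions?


Logistic ODE dP/dt = 0.35P(1 - P/9900) has equilibria where dP/dt = 0, i.e. P = 0 or P = 9900.
The coefficient (1 - P/K) = 0 when P = K, identifying K = 9900 as the carrying capacity.
(a) K = 9900; (b) equilibria P = 0 and P = 9900.


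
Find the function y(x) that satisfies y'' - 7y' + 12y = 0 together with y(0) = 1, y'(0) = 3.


Characteristic roots of r² - 7r + 12 = 0 are 4, 3.
General solution y = c₁ e^(4x) + c₂ e^(3x).
Apply y(0) = 1: c₁ + c₂ = 1. Apply y'(0) = 3: 4 c₁ + 3 c₂ = 3.
Solve: c₁ = 0, c₂ = 1.
Particular solution: y = 0e^(4x) + e^(3x).


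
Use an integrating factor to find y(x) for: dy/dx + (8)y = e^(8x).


P(x) = 8 ⇒ μ = e^(8x).
(μ y)' = e^(16x) ⇒ μ y = (1/16)e^(16x) + C.
Divide by μ: y = (1/16)e^(8x) + Ce^(-8x).


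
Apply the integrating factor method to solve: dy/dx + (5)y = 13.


P(x) = 5, Q(x) = 13; integrating factor μ = e^(5x).
(μ y)' = 13e^(5x) ⇒ μ y = (13/5)e^(5x) + C.
Divide by μ: y = 13/5 + Ce^(-5x).


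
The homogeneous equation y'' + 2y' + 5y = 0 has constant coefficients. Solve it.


Characteristic equation: r² + 2r + 5 = 0.
Discriminant is negative; roots r = -1 ± 2i (complex conjugate pair).
General solution uses e^(α x)(C₁ cos(β x) + C₂ sin(β x)): y = e^(-x)(C₁cos(2x) + C₂sin(2x)).


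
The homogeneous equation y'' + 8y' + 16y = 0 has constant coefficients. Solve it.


Characteristic equation: r² + 8r + 16 = 0, i.e. (r + 4)² = 0.
Repeated root r = -4; include an x factor for the second linearly independent solution.
General solution: y = (C₁ + C₂x)e^(-4x).


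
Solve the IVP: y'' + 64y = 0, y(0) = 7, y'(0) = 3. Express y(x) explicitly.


Characteristic roots of r² + 64 = 0 are ±8i, so y = C₁cos(8x) + C₂sin(8x).
Apply y(0) = 7: C₁ = 7. Differentiate and apply y'(0) = 3: 8·C₂ = 3, so C₂ = 3/8.
Particular solution: y = 7cos(8x) + (3/8)sin(8x).


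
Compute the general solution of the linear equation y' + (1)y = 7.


P(x) = 1, Q(x) = 7; integrating factor μ = e^(x).
(μ y)' = 7e^(x) ⇒ μ y = 7e^(x) + C.
Divide by μ: y = 7 + Ce^(-x).


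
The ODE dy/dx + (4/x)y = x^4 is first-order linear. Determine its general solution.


P(x) = 4/x ⇒ μ = x^4.
(x^4 y)' = x^8 ⇒ x^4 y = x^9/(9) + C.
Solve for y: y = (1/9)x^5 + C/x^4.


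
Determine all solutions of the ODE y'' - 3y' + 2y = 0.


Characteristic equation: r² - 3r + 2 = 0.
Factor: (r - 2)(r - 1) = 0 ⇒ r = 2, 1 (distinct real).
General solution: y = C₁e^(2x) + C₂e^(x).


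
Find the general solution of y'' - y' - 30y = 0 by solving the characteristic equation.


Characteristic equation: r² - r - 30 = 0.
Factor: (r + 5)(r - 6) = 0 ⇒ r = -5, 6 (distinct real).
General solution: y = C₁e^(-5x) + C₂e^(6x).


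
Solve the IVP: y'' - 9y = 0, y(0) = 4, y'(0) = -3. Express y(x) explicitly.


Characteristic roots of r² - 9 = 0 are -3, 3.
General solution y = c₁ e^(-3x) + c₂ e^(3x).
Apply y(0) = 4: c₁ + c₂ = 4. Apply y'(0) = -3: -3 c₁ + 3 c₂ = -3.
Solve: c₁ = 5/2, c₂ = 3/2.
Particular solution: y = (5/2)e^(-3x) + (3/2)e^(3x).


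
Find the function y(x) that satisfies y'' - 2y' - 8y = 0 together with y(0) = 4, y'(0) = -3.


Characteristic roots of r² - 2r - 8 = 0 are 4, -2.
General solution y = c₁ e^(4x) + c₂ e^(-2x).
Apply y(0) = 4: c₁ + c₂ = 4. Apply y'(0) = -3: 4 c₁ - 2 c₂ = -3.
Solve: c₁ = 5/6, c₂ = 19/6.
Particular solution: y = (5/6)e^(4x) + (19/6)e^(-2x).


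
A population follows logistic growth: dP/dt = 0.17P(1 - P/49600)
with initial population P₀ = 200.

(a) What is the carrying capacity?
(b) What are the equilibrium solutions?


Logistic ODE dP/dt = 0.17P(1 - P/49600) has equilibria where dP/dt = 0, i.e. P = 0 or P = 49600.
The coefficient (1 - P/K) = 0 when P = K, identifying K = 49600 as the carrying capacity.
(a) K = 49600; (b) equilibria P = 0 and P = 49600.


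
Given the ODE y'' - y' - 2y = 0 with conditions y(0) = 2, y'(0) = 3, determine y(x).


Characteristic roots of r² - r - 2 = 0 are -1, 2.
General solution y = c₁ e^(-x) + c₂ e^(2x).
Apply y(0) = 2: c₁ + c₂ = 2. Apply y'(0) = 3: -1 c₁ + 2 c₂ = 3.
Solve: c₁ = 1/3, c₂ = 5/3.
Particular solution: y = (1/3)e^(-x) + (5/3)e^(2x).


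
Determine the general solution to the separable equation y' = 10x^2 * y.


Separate variables: dy/y = 10x^2 dx.
Integrate: ln|y| = (10/3)x^3 + C₀.
Exponentiate: y = Ce^((10/3)x^3).


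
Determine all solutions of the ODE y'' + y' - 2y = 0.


Characteristic equation: r² + r - 2 = 0.
Factor: (r - 1)(r + 2) = 0 ⇒ r = 1, -2 (distinct real).
General solution: y = C₁e^(x) + C₂e^(-2x).


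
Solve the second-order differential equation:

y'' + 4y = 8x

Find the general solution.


Homogeneous: r² + 4 = 0 ⇒ r = ±2i, y_h = C₁cos(2x) + C₂sin(2x).
Polynomial forcing; try y_p = Ax + B. Then y_p'' + 4 y_p = 4(Ax + B) = 8x, so B = 0 and A = 2.
General solution: y = C₁cos(2x) + C₂sin(2x) + 2x.


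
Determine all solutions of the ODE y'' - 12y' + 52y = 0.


Characteristic equation: r² - 12r + 52 = 0.
Discriminant is negative; roots r = 6 ± 4i (complex conjugate pair).
General solution uses e^(α x)(C₁ cos(β x) + C₂ sin(β x)): y = e^(6x)(C₁cos(4x) + C₂sin(4x)).


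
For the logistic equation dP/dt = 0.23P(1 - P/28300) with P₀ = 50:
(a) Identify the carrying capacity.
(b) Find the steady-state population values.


Logistic ODE dP/dt = 0.23P(1 - P/28300) has equilibria where dP/dt = 0, i.e. P = 0 or P = 28300.
The coefficient (1 - P/K) = 0 when P = K, identifying K = 28300 as the carrying capacity.
(a) K = 28300; (b) equilibria P = 0 and P = 28300.


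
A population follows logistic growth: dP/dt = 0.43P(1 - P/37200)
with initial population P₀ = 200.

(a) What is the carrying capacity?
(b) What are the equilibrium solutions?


Logistic ODE dP/dt = 0.43P(1 - P/37200) has equilibria where dP/dt = 0, i.e. P = 0 or P = 37200.
The coefficient (1 - P/K) = 0 when P = K, identifying K = 37200 as the carrying capacity.
(a) K = 37200; (b) equilibria P = 0 and P = 37200.


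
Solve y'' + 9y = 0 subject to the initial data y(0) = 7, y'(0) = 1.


Characteristic roots of r² + 9 = 0 are ±3i, so y = C₁cos(3x) + C₂sin(3x).
Apply y(0) = 7: C₁ = 7. Differentiate and apply y'(0) = 1: 3·C₂ = 1, so C₂ = 1/3.
Particular solution: y = 7cos(3x) + (1/3)sin(3x).


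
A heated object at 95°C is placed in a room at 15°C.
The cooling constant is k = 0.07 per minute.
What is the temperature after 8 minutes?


Newton's law: dT/dt = -k(T - T_a) has solution T(t) = T_a + (T₀ - T_a)e^(-kt).
Plug in T_a = 15, T₀ = 95, k = 0.07, t = 8: T(8) = 15 + (80)e^(-0.56) ≈ 60.7°C.


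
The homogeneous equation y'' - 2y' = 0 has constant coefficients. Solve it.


Characteristic equation: r² - 2r = 0.
Factor: (r - 2)(r - 0) = 0 ⇒ r = 2, 0 (distinct real).
General solution: y = C₁e^(2x) + C₂.


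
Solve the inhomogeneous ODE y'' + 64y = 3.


Homogeneous part: r² + 64 = 0 ⇒ r = ±8i, so y_h = C₁cos(8x) + C₂sin(8x).
Try constant y_p = A; plug in: 64A = 3 ⇒ A = 3/64.
General solution: y = C₁cos(8x) + C₂sin(8x) + 3/64.


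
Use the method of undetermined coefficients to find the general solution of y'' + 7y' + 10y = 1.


Characteristic roots of r² + 7r + 10 = 0 are -2, -5.
y_h = C₁e^(-2x) + C₂e^(-5x).
Constant forcing; try y_p = A. Then 10A = 1 ⇒ A = 1/10.
General solution: y = C₁e^(-2x) + C₂e^(-5x) + 1/10.


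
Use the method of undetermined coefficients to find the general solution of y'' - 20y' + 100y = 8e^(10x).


Characteristic polynomial (r - 10)² = 0; repeated root r = 10.
y_h = (C₁ + C₂x)e^(10x). Forcing matches the repeated root (resonance), so try y_p = Ax² e^(10x).
Substitute and solve for A: 2A = 8, so A = 4.
General solution: y = (C₁ + C₂x + 4x²)e^(10x).


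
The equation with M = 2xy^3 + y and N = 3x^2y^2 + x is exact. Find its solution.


Check exactness: ∂M/∂y = 6xy^2 + 1 and ∂N/∂x = 6xy^2 + 1; equal, so the equation is exact.
Integrate M with respect to x (treating y as constant): ∫M dx = x^2y^3 + xy + h(y).
Differentiate w.r.t. y and set equal to N: all terms match, so h'(y) = 0 and h is a constant absorbed into C.
General solution: x^2y^3 + xy = C.


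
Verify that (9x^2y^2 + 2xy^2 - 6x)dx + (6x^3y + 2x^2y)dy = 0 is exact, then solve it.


Check exactness: ∂M/∂y = 18x^2y + 4xy and ∂N/∂x = 18x^2y + 4xy; equal, so the equation is exact.
Integrate M with respect to x (treating y as constant): ∫M dx = 3x^3y^2 + x^2y^2 - 3x^2 + h(y).
Differentiate w.r.t. y and set equal to N: all terms match, so h'(y) = 0 and h is a constant absorbed into C.
General solution: 3x^3y^2 + x^2y^2 - 3x^2 = C.


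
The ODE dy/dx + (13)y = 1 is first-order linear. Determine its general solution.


P(x) = 13, Q(x) = 1; integrating factor μ = e^(13x).
(μ y)' = e^(13x) ⇒ μ y = (1/13)e^(13x) + C.
Divide by μ: y = 1/13 + Ce^(-13x).


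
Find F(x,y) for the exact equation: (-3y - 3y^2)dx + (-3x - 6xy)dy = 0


Check exactness: ∂M/∂y = -3 - 6y and ∂N/∂x = -3 - 6y; equal, so the equation is exact.
Integrate M with respect to x (treating y as constant): ∫M dx = -3xy - 3xy^2 + h(y).
Differentiate w.r.t. y and set equal to N: all terms match, so h'(y) = 0 and h is a constant absorbed into C.
General solution: -3xy - 3xy^2 = C.


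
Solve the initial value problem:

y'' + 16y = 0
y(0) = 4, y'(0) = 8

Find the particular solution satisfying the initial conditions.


Characteristic roots of r² + 16 = 0 are ±4i, so y = C₁cos(4x) + C₂sin(4x).
Apply y(0) = 4: C₁ = 4. Differentiate and apply y'(0) = 8: 4·C₂ = 8, so C₂ = 2.
Particular solution: y = 4cos(4x) + 2sin(4x).


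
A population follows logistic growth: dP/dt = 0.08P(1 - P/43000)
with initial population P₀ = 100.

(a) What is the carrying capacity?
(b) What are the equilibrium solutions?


Logistic ODE dP/dt = 0.08P(1 - P/43000) has equilibria where dP/dt = 0, i.e. P = 0 or P = 43000.
The coefficient (1 - P/K) = 0 when P = K, identifying K = 43000 as the carrying capacity.
(a) K = 43000; (b) equilibria P = 0 and P = 43000.


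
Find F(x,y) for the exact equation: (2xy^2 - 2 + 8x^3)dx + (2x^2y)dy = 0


Check exactness: ∂M/∂y = 4xy and ∂N/∂x = 4xy; equal, so the equation is exact.
Integrate M with respect to x (treating y as constant): ∫M dx = x^2y^2 - 2x + 2x^4 + h(y).
Differentiate w.r.t. y and set equal to N: all terms match, so h'(y) = 0 and h is a constant absorbed into C.
General solution: x^2y^2 - 2x + 2x^4 = C.


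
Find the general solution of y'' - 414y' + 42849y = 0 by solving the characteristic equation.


Characteristic equation: r² - 414r + 42849 = 0, i.e. (r - 207)² = 0.
Repeated root r = 207; include an x factor for the second linearly independent solution.
General solution: y = (C₁ + C₂x)e^(207x).


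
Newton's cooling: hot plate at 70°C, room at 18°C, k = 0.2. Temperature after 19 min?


Newton's law: dT/dt = -k(T - T_a) has solution T(t) = T_a + (T₀ - T_a)e^(-kt).
Plug in T_a = 18, T₀ = 70, k = 0.2, t = 19: T(19) = 18 + (52)e^(-3.80) ≈ 19.2°C.


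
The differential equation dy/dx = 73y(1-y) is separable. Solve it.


Separate: dy/[y(1-y)] = 73 dx.
Partial fractions: 1/[y(1-y)] = 1/y + 1/(1-y).
Integrate: ln|y/(1-y)| = 73x + C₀.
Solve for y: y = 1/(1 + Ce^(-73x)).


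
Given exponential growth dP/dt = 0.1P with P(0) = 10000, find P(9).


The ODE dP/dt = 0.1P has solution P(t) = P(0)e^(0.1t).
Substitute P(0) = 10000 and t = 9: P(9) = 10000 e^(0.90) ≈ 24596.


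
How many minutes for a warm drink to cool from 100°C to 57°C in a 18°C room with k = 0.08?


From T(t) = T_a + (T₀ - T_a)e^(-kt), set T(t) = 57:
(57 - 18) / (100 - 18) = e^(-0.08t), so t = -ln(0.476)/0.08 ≈ 9.3 minutes.


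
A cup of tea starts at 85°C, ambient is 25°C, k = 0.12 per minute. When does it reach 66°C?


From T(t) = T_a + (T₀ - T_a)e^(-kt), set T(t) = 66:
(66 - 25) / (85 - 25) = e^(-0.12t), so t = -ln(0.683)/0.12 ≈ 3.2 minutes.


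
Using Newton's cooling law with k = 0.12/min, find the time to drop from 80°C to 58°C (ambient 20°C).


From T(t) = T_a + (T₀ - T_a)e^(-kt), set T(t) = 58:
(58 - 20) / (80 - 20) = e^(-0.12t), so t = -ln(0.633)/0.12 ≈ 3.8 minutes.


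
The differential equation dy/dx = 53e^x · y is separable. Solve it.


Separate variables: dy/y = 53e^x dx.
Integrate: ln|y| = 53e^x + C₀.
Exponentiate: y = Ce^(53e^x).


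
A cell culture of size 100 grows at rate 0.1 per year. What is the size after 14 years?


The ODE dP/dt = 0.1P has solution P(t) = P(0)e^(0.1t).
Substitute P(0) = 100 and t = 14: P(14) = 100 e^(1.40) ≈ 406.


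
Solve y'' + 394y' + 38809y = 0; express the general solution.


Characteristic equation: r² + 394r + 38809 = 0, i.e. (r + 197)² = 0.
Repeated root r = -197; include an x factor for the second linearly independent solution.
General solution: y = (C₁ + C₂x)e^(-197x).


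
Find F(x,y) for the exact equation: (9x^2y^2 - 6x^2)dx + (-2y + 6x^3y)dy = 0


Check exactness: ∂M/∂y = 18x^2y and ∂N/∂x = 18x^2y; equal, so the equation is exact.
Integrate M with respect to x (treating y as constant): ∫M dx = 3x^3y^2 - 2x^3 + h(y).
Differentiate w.r.t. y and set equal to N: the x-dependent terms already match, leaving h'(y) = -2y. Integrate: h(y) = -y^2.
So F(x,y) = -y^2 + 3x^3y^2 - 2x^3.
General solution: -y^2 + 3x^3y^2 - 2x^3 = C.


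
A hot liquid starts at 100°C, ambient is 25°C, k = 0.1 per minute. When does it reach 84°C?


From T(t) = T_a + (T₀ - T_a)e^(-kt), set T(t) = 84:
(84 - 25) / (100 - 25) = e^(-0.1t), so t = -ln(0.787)/0.1 ≈ 2.4 minutes.


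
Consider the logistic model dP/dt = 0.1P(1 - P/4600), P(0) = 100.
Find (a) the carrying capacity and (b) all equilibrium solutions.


Logistic ODE dP/dt = 0.1P(1 - P/4600) has equilibria where dP/dt = 0, i.e. P = 0 or P = 4600.
The coefficient (1 - P/K) = 0 when P = K, identifying K = 4600 as the carrying capacity.
(a) K = 4600; (b) equilibria P = 0 and P = 4600.


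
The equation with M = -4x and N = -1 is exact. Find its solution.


Check exactness: ∂M/∂y = 0 and ∂N/∂x = 0; equal, so the equation is exact.
Integrate M with respect to x (treating y as constant): ∫M dx = -2x^2 + h(y).
Differentiate w.r.t. y and set equal to N: the x-dependent terms already match, leaving h'(y) = -1. Integrate: h(y) = -y.
So F(x,y) = -2x^2 - y.
General solution: -2x^2 - y = C.


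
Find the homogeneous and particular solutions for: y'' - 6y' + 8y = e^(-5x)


Characteristic roots of r² - 6r + 8 = 0 are 2, 4.
y_h = C₁e^(2x) + C₂e^(4x).
Forcing exponent -5 is not a characteristic root; try y_p = Ae^(-5x).
Substitute: A·(25 + (-6)·-5 + (8)) = A·63 = 1, so A = 1/63.
General solution: y = C₁e^(2x) + C₂e^(4x) + (1/63)e^(-5x).


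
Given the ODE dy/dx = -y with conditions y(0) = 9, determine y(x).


General solution of y' = -y is y = Ce^(-x).
Apply y(0) = 9: C = 9.
Particular solution: y = 9e^(-x).


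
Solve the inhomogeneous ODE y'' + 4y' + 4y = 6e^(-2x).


Characteristic polynomial (r + 2)² = 0; repeated root r = -2.
y_h = (C₁ + C₂x)e^(-2x). Forcing matches the repeated root (resonance), so try y_p = Ax² e^(-2x).
Substitute and solve for A: 2A = 6, so A = 3.
General solution: y = (C₁ + C₂x + 3x²)e^(-2x).


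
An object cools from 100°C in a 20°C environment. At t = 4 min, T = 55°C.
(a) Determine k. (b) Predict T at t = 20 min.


Newton's law: T(t) = T_a + (T₀ - T_a)e^(-kt).
(a) Use T(4) = 55: (55 - 20)/(100 - 20) = e^(-k·4), so k = -ln(0.438)/4 ≈ 0.2067.
(b) Apply k to t = 20: T(20) = 20 + (80)e^(-4.133) ≈ 21.3°C.


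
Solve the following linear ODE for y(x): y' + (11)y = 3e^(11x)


P(x) = 11 ⇒ μ = e^(11x).
(μ y)' = 3e^(22x) ⇒ μ y = (3/22)e^(22x) + C.
Divide by μ: y = (3/22)e^(11x) + Ce^(-11x).


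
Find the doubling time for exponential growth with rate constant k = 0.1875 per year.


Exponential growth: P(t) = P₀ e^(0.1875t). Set P(t)/P₀ = 2: e^(0.1875t) = 2.
Solve: t = ln(2)/0.1875 ≈ 3.70 years.


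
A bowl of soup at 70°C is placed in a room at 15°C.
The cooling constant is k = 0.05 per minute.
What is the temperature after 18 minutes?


Newton's law: dT/dt = -k(T - T_a) has solution T(t) = T_a + (T₀ - T_a)e^(-kt).
Plug in T_a = 15, T₀ = 70, k = 0.05, t = 18: T(18) = 15 + (55)e^(-0.90) ≈ 37.4°C.


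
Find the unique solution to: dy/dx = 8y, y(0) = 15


General solution of y' = 8y is y = Ce^(8x).
Apply y(0) = 15: C = 15.
Particular solution: y = 15e^(8x).


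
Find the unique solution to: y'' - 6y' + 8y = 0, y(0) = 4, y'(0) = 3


Characteristic roots of r² - 6r + 8 = 0 are 2, 4.
General solution y = c₁ e^(2x) + c₂ e^(4x).
Apply y(0) = 4: c₁ + c₂ = 4. Apply y'(0) = 3: 2 c₁ + 4 c₂ = 3.
Solve: c₁ = 13/2, c₂ = -5/2.
Particular solution: y = (13/2)e^(2x) - (5/2)e^(4x).


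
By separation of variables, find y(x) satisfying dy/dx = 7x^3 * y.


Separate variables: dy/y = 7x^3 dx.
Integrate: ln|y| = (7/4)x^4 + C₀.
Exponentiate: y = Ce^((7/4)x^4).


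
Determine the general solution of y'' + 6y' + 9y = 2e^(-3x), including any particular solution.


Characteristic polynomial (r + 3)² = 0; repeated root r = -3.
y_h = (C₁ + C₂x)e^(-3x). Forcing matches the repeated root (resonance), so try y_p = Ax² e^(-3x).
Substitute and solve for A: 2A = 2, so A = 1.
General solution: y = (C₁ + C₂x + x²)e^(-3x).


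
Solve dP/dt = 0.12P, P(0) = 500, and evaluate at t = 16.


The ODE dP/dt = 0.12P has solution P(t) = P(0)e^(0.12t).
Substitute P(0) = 500 and t = 16: P(16) = 500 e^(1.92) ≈ 3410.


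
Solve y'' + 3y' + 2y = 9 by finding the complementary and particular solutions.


Characteristic roots of r² + 3r + 2 = 0 are -2, -1.
y_h = C₁e^(-2x) + C₂e^(-x).
Constant forcing; try y_p = A. Then 2A = 9 ⇒ A = 9/2.
General solution: y = C₁e^(-2x) + C₂e^(-x) + 9/2.


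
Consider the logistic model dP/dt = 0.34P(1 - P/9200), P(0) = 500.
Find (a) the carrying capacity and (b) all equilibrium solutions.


Logistic ODE dP/dt = 0.34P(1 - P/9200) has equilibria where dP/dt = 0, i.e. P = 0 or P = 9200.
The coefficient (1 - P/K) = 0 when P = K, identifying K = 9200 as the carrying capacity.
(a) K = 9200; (b) equilibria P = 0 and P = 9200.


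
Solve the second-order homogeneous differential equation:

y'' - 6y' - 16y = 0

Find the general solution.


Characteristic equation: r² - 6r - 16 = 0.
Factor: (r - 8)(r + 2) = 0 ⇒ r = 8, -2 (distinct real).
General solution: y = C₁e^(8x) + C₂e^(-2x).


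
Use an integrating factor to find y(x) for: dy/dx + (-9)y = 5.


P(x) = -9 ⇒ μ = e^(-9x).
(μ y)' = 5e^(-9x) ⇒ μ y = -(5/9)e^(-9x) + C.
Divide by μ: y = -5/9 + Ce^(9x).


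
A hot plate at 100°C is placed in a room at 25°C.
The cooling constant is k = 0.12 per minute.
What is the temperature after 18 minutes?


Newton's law: dT/dt = -k(T - T_a) has solution T(t) = T_a + (T₀ - T_a)e^(-kt).
Plug in T_a = 25, T₀ = 100, k = 0.12, t = 18: T(18) = 25 + (75)e^(-2.16) ≈ 33.6°C.


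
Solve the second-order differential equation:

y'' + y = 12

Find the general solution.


Homogeneous part: r² + 1 = 0 ⇒ r = ±1i, so y_h = C₁cos(x) + C₂sin(x).
Try constant y_p = A; plug in: 1A = 12 ⇒ A = 12.
General solution: y = C₁cos(x) + C₂sin(x) + 12.


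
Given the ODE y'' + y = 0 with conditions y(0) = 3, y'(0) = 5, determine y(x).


Characteristic roots of r² + 1 = 0 are ±1i, so y = C₁cos(x) + C₂sin(x).
Apply y(0) = 3: C₁ = 3. Differentiate and apply y'(0) = 5: 1·C₂ = 5, so C₂ = 5.
Particular solution: y = 3cos(x) + 5sin(x).


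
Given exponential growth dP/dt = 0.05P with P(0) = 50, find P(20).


The ODE dP/dt = 0.05P has solution P(t) = P(0)e^(0.05t).
Substitute P(0) = 50 and t = 20: P(20) = 50 e^(1.00) ≈ 136.


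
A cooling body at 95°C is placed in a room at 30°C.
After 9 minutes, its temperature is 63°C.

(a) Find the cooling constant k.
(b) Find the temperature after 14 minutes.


Newton's law: T(t) = T_a + (T₀ - T_a)e^(-kt).
(a) Use T(9) = 63: (63 - 30)/(95 - 30) = e^(-k·9), so k = -ln(0.508)/9 ≈ 0.0753.
(b) Apply k to t = 14: T(14) = 30 + (65)e^(-1.054) ≈ 52.6°C.


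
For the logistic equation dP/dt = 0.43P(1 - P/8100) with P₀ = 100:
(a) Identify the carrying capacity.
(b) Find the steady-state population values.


Logistic ODE dP/dt = 0.43P(1 - P/8100) has equilibria where dP/dt = 0, i.e. P = 0 or P = 8100.
The coefficient (1 - P/K) = 0 when P = K, identifying K = 8100 as the carrying capacity.
(a) K = 8100; (b) equilibria P = 0 and P = 8100.


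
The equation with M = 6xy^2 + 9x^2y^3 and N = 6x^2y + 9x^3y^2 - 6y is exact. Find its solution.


Check exactness: ∂M/∂y = 12xy + 27x^2y^2 and ∂N/∂x = 12xy + 27x^2y^2; equal, so the equation is exact.
Integrate M with respect to x (treating y as constant): ∫M dx = 3x^2y^2 + 3x^3y^3 + h(y).
Differentiate w.r.t. y and set equal to N: the x-dependent terms already match, leaving h'(y) = -6y. Integrate: h(y) = -3y^2.
So F(x,y) = 3x^2y^2 + 3x^3y^3 - 3y^2.
General solution: 3x^2y^2 + 3x^3y^3 - 3y^2 = C.


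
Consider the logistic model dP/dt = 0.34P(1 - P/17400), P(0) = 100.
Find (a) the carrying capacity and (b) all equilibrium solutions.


Logistic ODE dP/dt = 0.34P(1 - P/17400) has equilibria where dP/dt = 0, i.e. P = 0 or P = 17400.
The coefficient (1 - P/K) = 0 when P = K, identifying K = 17400 as the carrying capacity.
(a) K = 17400; (b) equilibria P = 0 and P = 17400.


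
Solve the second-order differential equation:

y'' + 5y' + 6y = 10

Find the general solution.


Characteristic roots of r² + 5r + 6 = 0 are -2, -3.
y_h = C₁e^(-2x) + C₂e^(-3x).
Constant forcing; try y_p = A. Then 6A = 10 ⇒ A = 5/3.
General solution: y = C₁e^(-2x) + C₂e^(-3x) + 5/3.


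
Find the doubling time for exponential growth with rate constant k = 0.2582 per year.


Exponential growth: P(t) = P₀ e^(0.2582t). Set P(t)/P₀ = 2: e^(0.2582t) = 2.
Solve: t = ln(2)/0.2582 ≈ 2.68 years.


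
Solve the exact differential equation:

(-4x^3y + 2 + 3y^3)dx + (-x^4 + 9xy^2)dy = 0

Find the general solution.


Check exactness: ∂M/∂y = -4x^3 + 9y^2 and ∂N/∂x = -4x^3 + 9y^2; equal, so the equation is exact.
Integrate M with respect to x (treating y as constant): ∫M dx = -x^4y + 2x + 3xy^3 + h(y).
Differentiate w.r.t. y and set equal to N: all terms match, so h'(y) = 0 and h is a constant absorbed into C.
General solution: -x^4y + 2x + 3xy^3 = C.


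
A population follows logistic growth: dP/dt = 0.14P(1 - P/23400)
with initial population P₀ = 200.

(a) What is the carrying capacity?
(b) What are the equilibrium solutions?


Logistic ODE dP/dt = 0.14P(1 - P/23400) has equilibria where dP/dt = 0, i.e. P = 0 or P = 23400.
The coefficient (1 - P/K) = 0 when P = K, identifying K = 23400 as the carrying capacity.
(a) K = 23400; (b) equilibria P = 0 and P = 23400.


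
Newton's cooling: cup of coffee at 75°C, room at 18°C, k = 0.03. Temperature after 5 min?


Newton's law: dT/dt = -k(T - T_a) has solution T(t) = T_a + (T₀ - T_a)e^(-kt).
Plug in T_a = 18, T₀ = 75, k = 0.03, t = 5: T(5) = 18 + (57)e^(-0.15) ≈ 67.1°C.


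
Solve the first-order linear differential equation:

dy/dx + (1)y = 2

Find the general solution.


P(x) = 1, Q(x) = 2; integrating factor μ = e^(x).
(μ y)' = 2e^(x) ⇒ μ y = 2e^(x) + C.
Divide by μ: y = 2 + Ce^(-x).


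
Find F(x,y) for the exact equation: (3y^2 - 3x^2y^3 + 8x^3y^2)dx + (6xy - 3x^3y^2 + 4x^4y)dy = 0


Check exactness: ∂M/∂y = 6y - 9x^2y^2 + 16x^3y and ∂N/∂x = 6y - 9x^2y^2 + 16x^3y; equal, so the equation is exact.
Integrate M with respect to x (treating y as constant): ∫M dx = 3xy^2 - x^3y^3 + 2x^4y^2 + h(y).
Differentiate w.r.t. y and set equal to N: all terms match, so h'(y) = 0 and h is a constant absorbed into C.
General solution: 3xy^2 - x^3y^3 + 2x^4y^2 = C.


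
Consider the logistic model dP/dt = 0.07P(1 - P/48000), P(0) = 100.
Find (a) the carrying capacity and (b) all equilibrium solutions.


Logistic ODE dP/dt = 0.07P(1 - P/48000) has equilibria where dP/dt = 0, i.e. P = 0 or P = 48000.
The coefficient (1 - P/K) = 0 when P = K, identifying K = 48000 as the carrying capacity.
(a) K = 48000; (b) equilibria P = 0 and P = 48000.


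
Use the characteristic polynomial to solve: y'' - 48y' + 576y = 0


Characteristic equation: r² - 48r + 576 = 0, i.e. (r - 24)² = 0.
Repeated root r = 24; include an x factor for the second linearly independent solution.
General solution: y = (C₁ + C₂x)e^(24x).


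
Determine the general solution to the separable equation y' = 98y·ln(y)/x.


Separate: dy/[y ln(y)] = 98 dx/x.
Substitute u = ln(y): du/u = 98 dx/x.
Integrate: ln|ln(y)| = 98ln|x| + C₀, hence ln(y) = C·x^98.


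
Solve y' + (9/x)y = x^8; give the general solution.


P(x) = 9/x ⇒ μ = x^9.
(x^9 y)' = x^17 ⇒ x^9 y = x^18/(18) + C.
Solve for y: y = (1/18)x^9 + C/x^9.


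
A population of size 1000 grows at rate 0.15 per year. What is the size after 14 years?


The ODE dP/dt = 0.15P has solution P(t) = P(0)e^(0.15t).
Substitute P(0) = 1000 and t = 14: P(14) = 1000 e^(2.10) ≈ 8166.


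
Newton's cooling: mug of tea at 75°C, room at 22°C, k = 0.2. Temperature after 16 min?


Newton's law: dT/dt = -k(T - T_a) has solution T(t) = T_a + (T₀ - T_a)e^(-kt).
Plug in T_a = 22, T₀ = 75, k = 0.2, t = 16: T(16) = 22 + (53)e^(-3.20) ≈ 24.2°C.


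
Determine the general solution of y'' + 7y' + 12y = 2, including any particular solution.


Characteristic roots of r² + 7r + 12 = 0 are -4, -3.
y_h = C₁e^(-4x) + C₂e^(-3x).
Constant forcing; try y_p = A. Then 12A = 2 ⇒ A = 1/6.
General solution: y = C₁e^(-4x) + C₂e^(-3x) + 1/6.


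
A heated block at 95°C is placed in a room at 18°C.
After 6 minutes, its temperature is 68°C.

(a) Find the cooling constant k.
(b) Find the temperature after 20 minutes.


Newton's law: T(t) = T_a + (T₀ - T_a)e^(-kt).
(a) Use T(6) = 68: (68 - 18)/(95 - 18) = e^(-k·6), so k = -ln(0.649)/6 ≈ 0.0720.
(b) Apply k to t = 20: T(20) = 18 + (77)e^(-1.439) ≈ 36.3°C.


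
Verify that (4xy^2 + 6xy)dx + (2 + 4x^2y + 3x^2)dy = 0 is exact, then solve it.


Check exactness: ∂M/∂y = 8xy + 6x and ∂N/∂x = 8xy + 6x; equal, so the equation is exact.
Integrate M with respect to x (treating y as constant): ∫M dx = 2x^2y^2 + 3x^2y + h(y).
Differentiate w.r.t. y and set equal to N: the x-dependent terms already match, leaving h'(y) = 2. Integrate: h(y) = 2y.
So F(x,y) = 2y + 2x^2y^2 + 3x^2y.
General solution: 2y + 2x^2y^2 + 3x^2y = C.


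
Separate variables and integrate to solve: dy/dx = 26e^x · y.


Separate variables: dy/y = 26e^x dx.
Integrate: ln|y| = 26e^x + C₀.
Exponentiate: y = Ce^(26e^x).


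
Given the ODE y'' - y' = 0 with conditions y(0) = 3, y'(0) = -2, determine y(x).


Characteristic roots of r² - r = 0 are 0, 1.
General solution y = c₁ + c₂ e^(x).
Apply y(0) = 3: c₁ + c₂ = 3. Apply y'(0) = -2: 0 c₁ + 1 c₂ = -2.
Solve: c₁ = 5, c₂ = -2.
Particular solution: y = 5 - 2e^(x).


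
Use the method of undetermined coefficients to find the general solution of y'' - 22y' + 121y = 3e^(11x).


Characteristic polynomial (r - 11)² = 0; repeated root r = 11.
y_h = (C₁ + C₂x)e^(11x). Forcing matches the repeated root (resonance), so try y_p = Ax² e^(11x).
Substitute and solve for A: 2A = 3, so A = 3/2.
General solution: y = (C₁ + C₂x + (3/2)x²)e^(11x).


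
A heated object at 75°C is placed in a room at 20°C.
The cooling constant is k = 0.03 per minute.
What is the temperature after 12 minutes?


Newton's law: dT/dt = -k(T - T_a) has solution T(t) = T_a + (T₀ - T_a)e^(-kt).
Plug in T_a = 20, T₀ = 75, k = 0.03, t = 12: T(12) = 20 + (55)e^(-0.36) ≈ 58.4°C.
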